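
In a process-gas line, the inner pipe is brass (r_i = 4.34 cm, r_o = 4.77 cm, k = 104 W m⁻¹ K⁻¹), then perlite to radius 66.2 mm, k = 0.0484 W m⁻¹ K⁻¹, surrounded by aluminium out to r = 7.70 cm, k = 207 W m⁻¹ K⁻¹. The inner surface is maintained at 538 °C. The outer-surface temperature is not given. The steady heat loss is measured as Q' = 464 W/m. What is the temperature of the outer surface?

T_out = 37.8 °C

Sum the resistances:
  R'_brass = ln(0.0477/0.0434)/(2πk) = 0.09447/(2π·104) = 1.446×10^-4 m·K/W
  R'_perlite = ln(0.0662/0.0477)/(2πk) = 0.3277/(2π·0.0484) = 1.078 m·K/W
  R'_aluminium = ln(0.0770/0.0662)/(2πk) = 0.1511/(2π·207) = 1.162×10^-4 m·K/W
ΣR = 1.078 m·K/W
ΔT = Q'·ΣR = 464 × 1.078 = 500.2 K
Heat flows outward, so T_out = T_in − ΔT = 538 − 500.2 = 37.8 °C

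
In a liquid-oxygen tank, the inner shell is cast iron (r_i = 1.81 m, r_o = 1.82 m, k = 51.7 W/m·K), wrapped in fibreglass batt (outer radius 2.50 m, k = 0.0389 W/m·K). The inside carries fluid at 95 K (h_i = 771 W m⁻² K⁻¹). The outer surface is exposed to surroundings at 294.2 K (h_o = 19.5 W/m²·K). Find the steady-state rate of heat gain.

Q = 650 W

Series thermal resistances, inner to outer:
  R_conv,in = 1/(4πr²h) = 1/(4π·1.81²·771) = 3.150×10^-5 K/W
  R_cast iron = (1/1.81 − 1/1.82)/(4πk) = 0.003036/(4π·51.7) = 4.673×10^-6 K/W
  R_fibreglass batt = (1/1.82 − 1/2.50)/(4πk) = 0.1495/(4π·0.0389) = 0.3057 K/W
  R_conv,out = 1/(4πr²h) = 1/(4π·2.50²·19.5) = 6.529×10^-4 K/W
ΣR = 3.150×10^-5 + 4.673×10^-6 + 0.3057 + 6.529×10^-4 = 0.3064 K/W
Q = ΔT/ΣR = (95 K − 294.2 K)/0.3064 = -650 W
(Negative Q ⇒ heat flows inward; heat gain = 650 W.)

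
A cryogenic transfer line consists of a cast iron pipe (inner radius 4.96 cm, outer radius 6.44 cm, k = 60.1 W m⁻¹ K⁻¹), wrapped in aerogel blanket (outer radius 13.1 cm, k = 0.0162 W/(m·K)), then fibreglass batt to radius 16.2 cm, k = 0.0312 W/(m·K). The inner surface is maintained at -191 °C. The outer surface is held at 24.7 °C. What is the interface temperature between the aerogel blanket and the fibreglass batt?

Resistance network (inner→outer):
  R'_cast iron = ln(0.0644/0.0496)/(2πk) = 0.2611/(2π·60.1) = 6.915×10^-4 m·K/W
  R'_aerogel blanket = ln(0.131/0.0644)/(2πk) = 0.7101/(2π·0.0162) = 6.976 m·K/W
  R'_fibreglass batt = ln(0.162/0.131)/(2πk) = 0.2124/(2π·0.0312) = 1.083 m·K/W
ΣR = 6.915×10^-4 + 6.976 + 1.083 = 8.060 m·K/W
Q' = ΔT/ΣR = (-191 °C − 24.7 °C)/8.060 = -26.76 W/m
From the inner boundary to the aerogel blanket/fibreglass batt interface, ΣR_partial = 6.977 m·K/W.
T_interface = T_in − Q'·ΣR_partial = -191 °C − (-26.76)(6.977) = -4.3 °C

T = -4.3 °C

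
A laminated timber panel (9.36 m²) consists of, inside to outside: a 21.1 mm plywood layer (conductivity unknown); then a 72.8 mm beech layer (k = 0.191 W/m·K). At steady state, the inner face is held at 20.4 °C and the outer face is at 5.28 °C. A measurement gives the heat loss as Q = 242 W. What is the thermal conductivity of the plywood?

ΣR = ΔT/Q = |20.4 − 5.28|/242 = 0.06248 K/W
Known resistances:
  R_beech = L/(kA) = 0.0728/(0.191·9.36) = 0.04072 K/W
R_plywood = ΣR − ΣR_known = 0.06248 − 0.04072 = 0.02176 K/W
L/(kA) = 0.02176 ⇒ k = 0.0211/(0.02176·9.36) = 0.104 W/m·K

k = 0.104 W/m·K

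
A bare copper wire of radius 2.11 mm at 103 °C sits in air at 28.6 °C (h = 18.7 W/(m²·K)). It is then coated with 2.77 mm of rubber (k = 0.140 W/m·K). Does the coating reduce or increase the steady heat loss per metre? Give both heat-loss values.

increases: 18.4 → 27.6 W/m

Critical radius for a cylinder: r_cr = k/h = 0.00749 m = 0.749 cm.
Outer radius after coating: r₂ = 0.00211 + 0.00277 = 0.00488 m.
Since r₁ < r_cr and r₂ ≤ r_cr, the coating moves toward the maximum at r_cr — heat loss rises.
Bare: R = 1/(2πr₁h) = 4.034 m·K/W; Q = 74.4/4.034 = 18.4 W/m.
Coated: R = R_cond + R_conv = 2.697 m·K/W; Q = 74.4/2.697 = 27.6 W/m.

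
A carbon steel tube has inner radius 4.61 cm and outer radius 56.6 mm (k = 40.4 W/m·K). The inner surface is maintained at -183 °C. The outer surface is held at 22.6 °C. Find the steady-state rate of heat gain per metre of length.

Q' = 2πk·ΔT/ln(r₂/r₁) = 2π × 40.4 × 205.6 / ln(0.0566/0.0461) = 2.54×10^5 W/m

Q' = 2.54×10^5 W/m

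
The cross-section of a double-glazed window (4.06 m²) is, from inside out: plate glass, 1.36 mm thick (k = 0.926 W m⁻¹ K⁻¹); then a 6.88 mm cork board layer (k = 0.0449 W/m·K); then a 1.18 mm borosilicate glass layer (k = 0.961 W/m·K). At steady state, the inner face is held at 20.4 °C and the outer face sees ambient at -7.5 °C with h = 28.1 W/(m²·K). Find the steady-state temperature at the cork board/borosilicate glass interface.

Series thermal resistances, inner to outer:
  R_plate glass = L/(kA) = 0.00136/(0.926·4.06) = 3.617×10^-4 K/W
  R_cork board = L/(kA) = 0.00688/(0.0449·4.06) = 0.03774 K/W
  R_borosilicate glass = L/(kA) = 0.00118/(0.961·4.06) = 3.024×10^-4 K/W
  R_conv,out = 1/(hA) = 1/(28.1·4.06) = 0.008765 K/W
ΣR = 3.617×10^-4 + 0.03774 + 3.024×10^-4 + 0.008765 = 0.04717 K/W
Q = ΔT/ΣR = (20.4 °C − -7.5 °C)/0.04717 = 591.5 W
From the inner boundary to the cork board/borosilicate glass interface, ΣR_partial = 0.03810 K/W.
T_interface = T_in − Q·ΣR_partial = 20.4 °C − (591.5)(0.03810) = -2.14 °C

T = -2.14 °C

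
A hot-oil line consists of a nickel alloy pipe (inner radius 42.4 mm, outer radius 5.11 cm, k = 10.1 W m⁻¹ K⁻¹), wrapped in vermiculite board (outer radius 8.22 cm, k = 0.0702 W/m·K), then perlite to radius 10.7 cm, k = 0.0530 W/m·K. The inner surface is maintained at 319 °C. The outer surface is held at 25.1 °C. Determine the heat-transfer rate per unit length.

Treat each layer as a resistance in series:
  R'_nickel alloy = ln(0.0511/0.0424)/(2πk) = 0.1866/(2π·10.1) = 0.002941 m·K/W
  R'_vermiculite board = ln(0.0822/0.0511)/(2πk) = 0.4754/(2π·0.0702) = 1.078 m·K/W
  R'_perlite = ln(0.107/0.0822)/(2πk) = 0.2637/(2π·0.0530) = 0.7918 m·K/W
ΣR = 0.002941 + 1.078 + 0.7918 = 1.873 m·K/W
Q' = ΔT/ΣR = (319 °C − 25.1 °C)/1.873 = 157 W/m

Q' = 157 W/m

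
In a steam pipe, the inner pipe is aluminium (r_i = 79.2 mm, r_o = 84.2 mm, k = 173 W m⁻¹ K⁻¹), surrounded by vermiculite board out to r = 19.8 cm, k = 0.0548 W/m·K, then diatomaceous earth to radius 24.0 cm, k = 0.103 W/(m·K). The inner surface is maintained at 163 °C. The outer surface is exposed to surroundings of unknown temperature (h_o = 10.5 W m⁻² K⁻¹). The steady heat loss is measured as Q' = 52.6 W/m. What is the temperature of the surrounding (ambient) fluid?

Sum the resistances:
  R'_aluminium = ln(0.0842/0.0792)/(2πk) = 0.06122/(2π·173) = 5.632×10^-5 m·K/W
  R'_vermiculite board = ln(0.198/0.0842)/(2πk) = 0.8551/(2π·0.0548) = 2.483 m·K/W
  R'_diatomaceous earth = ln(0.240/0.198)/(2πk) = 0.1924/(2π·0.103) = 0.2973 m·K/W
  R'_conv,out = 1/(2πr h) = 1/(2π·0.240·10.5) = 0.06316 m·K/W
ΣR = 2.844 m·K/W
ΔT = Q'·ΣR = 52.6 × 2.844 = 149.6 K
Heat flows outward, so T_out = T_in − ΔT = 163 − 149.6 = 13.4 °C

T_out = 13.4 °C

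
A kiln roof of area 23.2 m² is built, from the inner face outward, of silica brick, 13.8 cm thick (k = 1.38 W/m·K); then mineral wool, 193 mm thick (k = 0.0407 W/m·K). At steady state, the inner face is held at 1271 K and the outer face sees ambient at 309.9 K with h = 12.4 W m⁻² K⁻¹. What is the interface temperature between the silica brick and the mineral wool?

T = 1251 K

Resistance network (inner→outer):
  R_silica brick = L/(kA) = 0.138/(1.38·23.2) = 0.004310 K/W
  R_mineral wool = L/(kA) = 0.193/(0.0407·23.2) = 0.2044 K/W
  R_conv,out = 1/(hA) = 1/(12.4·23.2) = 0.003476 K/W
ΣR = 0.004310 + 0.2044 + 0.003476 = 0.2122 K/W
Q = ΔT/ΣR = (1271 K − 309.9 K)/0.2122 = 4529 W
From the inner boundary to the silica brick/mineral wool interface, ΣR_partial = 0.004310 K/W.
T_interface = T_in − Q·ΣR_partial = 1271 K − (4529)(0.004310) = 1251 K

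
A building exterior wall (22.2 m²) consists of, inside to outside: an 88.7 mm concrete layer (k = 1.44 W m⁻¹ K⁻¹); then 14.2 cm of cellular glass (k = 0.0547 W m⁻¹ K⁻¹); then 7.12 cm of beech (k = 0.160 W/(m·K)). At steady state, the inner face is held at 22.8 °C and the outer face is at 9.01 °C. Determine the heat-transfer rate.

Resistance network (inner→outer):
  R_concrete = L/(kA) = 0.0887/(1.44·22.2) = 0.002775 K/W
  R_cellular glass = L/(kA) = 0.142/(0.0547·22.2) = 0.1169 K/W
  R_beech = L/(kA) = 0.0712/(0.160·22.2) = 0.02005 K/W
ΣR = 0.002775 + 0.1169 + 0.02005 = 0.1397 K/W
Q = ΔT/ΣR = (22.8 °C − 9.01 °C)/0.1397 = 98.7 W

Q = 98.7 W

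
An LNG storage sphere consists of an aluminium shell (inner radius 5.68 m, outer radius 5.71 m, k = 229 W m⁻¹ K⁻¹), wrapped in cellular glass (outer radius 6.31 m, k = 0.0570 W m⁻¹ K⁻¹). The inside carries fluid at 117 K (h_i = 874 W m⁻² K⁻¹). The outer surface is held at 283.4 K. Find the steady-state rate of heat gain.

Q = 7.16 kW

Series thermal resistances, inner to outer:
  R_conv,in = 1/(4πr²h) = 1/(4π·5.68²·874) = 2.822×10^-6 K/W
  R_aluminium = (1/5.68 − 1/5.71)/(4πk) = 9.250×10^-4/(4π·229) = 3.214×10^-7 K/W
  R_cellular glass = (1/5.71 − 1/6.31)/(4πk) = 0.01665/(4π·0.0570) = 0.02325 K/W
ΣR = 2.822×10^-6 + 3.214×10^-7 + 0.02325 = 0.02325 K/W
Q = ΔT/ΣR = (117 K − 283.4 K)/0.02325 = -7160 W
(Negative Q ⇒ heat flows inward; heat gain = 7160 W.)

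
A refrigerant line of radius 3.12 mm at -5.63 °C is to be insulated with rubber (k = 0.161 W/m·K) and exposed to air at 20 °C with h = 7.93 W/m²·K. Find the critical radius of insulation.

For a cylinder, r_cr = k_ins/h = 0.161/7.93 = 0.0203 m = 2.03 cm

r_cr = 2.03 cm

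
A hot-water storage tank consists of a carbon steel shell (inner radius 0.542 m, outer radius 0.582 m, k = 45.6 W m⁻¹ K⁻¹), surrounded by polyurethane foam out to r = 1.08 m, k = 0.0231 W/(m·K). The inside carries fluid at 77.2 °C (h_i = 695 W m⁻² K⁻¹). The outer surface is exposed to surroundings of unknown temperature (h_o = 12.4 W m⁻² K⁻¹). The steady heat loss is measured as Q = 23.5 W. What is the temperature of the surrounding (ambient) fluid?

T_out = 12.9 °C

Series resistances:
  R_conv,in = 1/(4πr²h) = 1/(4π·0.542²·695) = 3.898×10^-4 K/W
  R_carbon steel = (1/0.542 − 1/0.582)/(4πk) = 0.1268/(4π·45.6) = 2.213×10^-4 K/W
  R_polyurethane foam = (1/0.582 − 1/1.08)/(4πk) = 0.7923/(4π·0.0231) = 2.729 K/W
  R_conv,out = 1/(4πr²h) = 1/(4π·1.08²·12.4) = 0.005502 K/W
ΣR = 2.735 K/W
ΔT = Q·ΣR = 23.5 × 2.735 = 64.27 K
Heat flows outward, so T_out = T_in − ΔT = 77.2 − 64.27 = 12.9 °C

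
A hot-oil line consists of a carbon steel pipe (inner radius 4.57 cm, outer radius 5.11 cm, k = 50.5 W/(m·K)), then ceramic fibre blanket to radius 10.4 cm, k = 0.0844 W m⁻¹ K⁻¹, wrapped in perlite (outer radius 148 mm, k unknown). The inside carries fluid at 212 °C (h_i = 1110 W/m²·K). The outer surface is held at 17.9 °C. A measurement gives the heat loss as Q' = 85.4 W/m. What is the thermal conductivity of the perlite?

ΣR = ΔT/Q' = |212 − 17.9|/85.4 = 2.273 m·K/W
Known resistances:
  R'_conv,in = 1/(2πr h) = 1/(2π·0.0457·1110) = 0.003137 m·K/W
  R'_carbon steel = ln(0.0511/0.0457)/(2πk) = 0.1117/(2π·50.5) = 3.520×10^-4 m·K/W
  R'_ceramic fibre blanket = ln(0.104/0.0511)/(2πk) = 0.7106/(2π·0.0844) = 1.340 m·K/W
R_perlite = ΣR − ΣR_known = 2.273 − 1.343 = 0.9300 m·K/W
ln(r₂/r₁)/(2πk) = 0.9300 ⇒ k = 0.3528/(2π·0.9300) = 0.0604 W/m·K

k = 0.0604 W/m·K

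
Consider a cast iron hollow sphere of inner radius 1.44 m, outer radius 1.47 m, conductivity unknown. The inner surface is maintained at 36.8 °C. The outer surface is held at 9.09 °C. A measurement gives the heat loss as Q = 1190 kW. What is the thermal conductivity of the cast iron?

k = 48.4 W/m·K

ΣR = ΔT/Q = |36.8 − 9.09|/1.19×10^6 = 2.329×10^-5 K/W
(1/r₁−1/r₂)/(4πk) = 2.329×10^-5 ⇒ k = 0.01417/(4π·2.329×10^-5) = 48.4 W/m·K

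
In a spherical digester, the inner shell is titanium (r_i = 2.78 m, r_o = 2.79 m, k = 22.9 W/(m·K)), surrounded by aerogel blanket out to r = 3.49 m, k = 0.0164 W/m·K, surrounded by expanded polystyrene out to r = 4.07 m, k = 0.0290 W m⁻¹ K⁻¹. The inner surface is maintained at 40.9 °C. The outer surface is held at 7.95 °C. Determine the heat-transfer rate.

Resistance network (inner→outer):
  R_titanium = (1/2.78 − 1/2.79)/(4πk) = 0.001289/(4π·22.9) = 4.480×10^-6 K/W
  R_aerogel blanket = (1/2.79 − 1/3.49)/(4πk) = 0.07189/(4π·0.0164) = 0.3488 K/W
  R_expanded polystyrene = (1/3.49 − 1/4.07)/(4πk) = 0.04083/(4π·0.0290) = 0.1120 K/W
ΣR = 4.480×10^-6 + 0.3488 + 0.1120 = 0.4608 K/W
Q = ΔT/ΣR = (40.9 °C − 7.95 °C)/0.4608 = 71.5 W

Q = 71.5 W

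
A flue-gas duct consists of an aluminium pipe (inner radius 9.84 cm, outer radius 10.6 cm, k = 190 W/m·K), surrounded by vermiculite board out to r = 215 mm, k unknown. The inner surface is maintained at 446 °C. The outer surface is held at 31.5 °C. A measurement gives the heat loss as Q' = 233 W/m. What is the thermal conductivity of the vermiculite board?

k = 0.0633 W/m·K

ΣR = ΔT/Q' = |446 − 31.5|/233 = 1.779 m·K/W
Known resistances:
  R'_aluminium = ln(0.106/0.0984)/(2πk) = 0.07440/(2π·190) = 6.232×10^-5 m·K/W
R_vermiculite board = ΣR − ΣR_known = 1.779 − 6.232×10^-5 = 1.779 m·K/W
ln(r₂/r₁)/(2πk) = 1.779 ⇒ k = 0.7072/(2π·1.779) = 0.0633 W/m·K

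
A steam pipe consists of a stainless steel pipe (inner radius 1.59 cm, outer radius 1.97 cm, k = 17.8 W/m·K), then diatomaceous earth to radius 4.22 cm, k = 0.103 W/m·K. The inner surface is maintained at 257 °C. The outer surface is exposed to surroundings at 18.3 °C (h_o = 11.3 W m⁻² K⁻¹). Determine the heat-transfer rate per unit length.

Q' = 158 W/m

Resistance network (inner→outer):
  R'_stainless steel = ln(0.0197/0.0159)/(2πk) = 0.2143/(2π·17.8) = 0.001916 m·K/W
  R'_diatomaceous earth = ln(0.0422/0.0197)/(2πk) = 0.7618/(2π·0.103) = 1.177 m·K/W
  R'_conv,out = 1/(2πr h) = 1/(2π·0.0422·11.3) = 0.3338 m·K/W
ΣR = 0.001916 + 1.177 + 0.3338 = 1.513 m·K/W
Q' = ΔT/ΣR = (257 °C − 18.3 °C)/1.513 = 158 W/m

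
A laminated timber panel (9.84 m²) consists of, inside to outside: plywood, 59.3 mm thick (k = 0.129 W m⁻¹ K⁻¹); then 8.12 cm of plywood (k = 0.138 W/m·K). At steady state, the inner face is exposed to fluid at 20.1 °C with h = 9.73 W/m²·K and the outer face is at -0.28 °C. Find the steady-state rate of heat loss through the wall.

Treat each layer as a resistance in series:
  R_conv,in = 1/(hA) = 1/(9.73·9.84) = 0.01044 K/W
  R_plywood = L/(kA) = 0.0593/(0.129·9.84) = 0.04672 K/W
  R_plywood = L/(kA) = 0.0812/(0.138·9.84) = 0.05980 K/W
ΣR = 0.01044 + 0.04672 + 0.05980 = 0.1170 K/W
Q = ΔT/ΣR = (20.1 °C − -0.28 °C)/0.1170 = 174 W

Q = 174 W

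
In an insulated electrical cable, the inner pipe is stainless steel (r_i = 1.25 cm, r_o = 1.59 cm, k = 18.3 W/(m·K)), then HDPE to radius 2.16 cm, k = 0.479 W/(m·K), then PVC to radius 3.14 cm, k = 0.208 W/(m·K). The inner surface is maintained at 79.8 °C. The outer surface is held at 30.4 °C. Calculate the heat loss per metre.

Resistance network (inner→outer):
  R'_stainless steel = ln(0.0159/0.0125)/(2πk) = 0.2406/(2π·18.3) = 0.002092 m·K/W
  R'_HDPE = ln(0.0216/0.0159)/(2πk) = 0.3064/(2π·0.479) = 0.1018 m·K/W
  R'_PVC = ln(0.0314/0.0216)/(2πk) = 0.3741/(2π·0.208) = 0.2863 m·K/W
ΣR = 0.002092 + 0.1018 + 0.2863 = 0.3902 m·K/W
Q' = ΔT/ΣR = (79.8 °C − 30.4 °C)/0.3902 = 127 W/m

Q' = 127 W/m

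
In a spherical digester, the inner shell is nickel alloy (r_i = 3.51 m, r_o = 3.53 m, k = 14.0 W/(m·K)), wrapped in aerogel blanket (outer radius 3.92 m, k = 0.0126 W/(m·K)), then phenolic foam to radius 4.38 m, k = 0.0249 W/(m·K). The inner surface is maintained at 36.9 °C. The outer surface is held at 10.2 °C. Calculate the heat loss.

Q = 101 W

Treat each layer as a resistance in series:
  R_nickel alloy = (1/3.51 − 1/3.53)/(4πk) = 0.001614/(4π·14.0) = 9.175×10^-6 K/W
  R_aerogel blanket = (1/3.53 − 1/3.92)/(4πk) = 0.02818/(4π·0.0126) = 0.1780 K/W
  R_phenolic foam = (1/3.92 − 1/4.38)/(4πk) = 0.02679/(4π·0.0249) = 0.08562 K/W
ΣR = 9.175×10^-6 + 0.1780 + 0.08562 = 0.2636 K/W
Q = ΔT/ΣR = (36.9 °C − 10.2 °C)/0.2636 = 101 W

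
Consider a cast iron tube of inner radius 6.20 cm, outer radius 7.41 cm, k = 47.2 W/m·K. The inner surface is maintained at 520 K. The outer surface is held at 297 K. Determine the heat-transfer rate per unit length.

Q' = 3.71×10^5 W/m

Q' = 2πk·ΔT/ln(r₂/r₁) = 2π × 47.2 × 223 / ln(0.0741/0.0620) = 3.71×10^5 W/m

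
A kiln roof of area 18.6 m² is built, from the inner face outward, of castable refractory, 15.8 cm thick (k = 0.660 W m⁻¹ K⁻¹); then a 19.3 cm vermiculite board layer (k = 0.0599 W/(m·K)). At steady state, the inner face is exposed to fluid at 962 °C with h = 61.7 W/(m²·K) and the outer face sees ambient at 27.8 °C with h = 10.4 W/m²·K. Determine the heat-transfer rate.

Treat each layer as a resistance in series:
  R_conv,in = 1/(hA) = 1/(61.7·18.6) = 8.714×10^-4 K/W
  R_castable refractory = L/(kA) = 0.158/(0.660·18.6) = 0.01287 K/W
  R_vermiculite board = L/(kA) = 0.193/(0.0599·18.6) = 0.1732 K/W
  R_conv,out = 1/(hA) = 1/(10.4·18.6) = 0.005170 K/W
ΣR = 8.714×10^-4 + 0.01287 + 0.1732 + 0.005170 = 0.1921 K/W
Q = ΔT/ΣR = (962 °C − 27.8 °C)/0.1921 = 4860 W

Q = 4860 W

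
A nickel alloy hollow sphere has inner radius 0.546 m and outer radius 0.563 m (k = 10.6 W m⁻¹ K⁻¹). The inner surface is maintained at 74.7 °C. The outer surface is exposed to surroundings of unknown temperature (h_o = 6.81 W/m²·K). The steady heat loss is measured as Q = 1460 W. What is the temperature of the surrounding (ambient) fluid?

Sum the resistances:
  R_nickel alloy = (1/0.546 − 1/0.563)/(4πk) = 0.05530/(4π·10.6) = 4.152×10^-4 K/W
  R_conv,out = 1/(4πr²h) = 1/(4π·0.563²·6.81) = 0.03687 K/W
ΣR = 0.03728 K/W
ΔT = Q·ΣR = 1460 × 0.03728 = 54.43 K
Heat flows outward, so T_out = T_in − ΔT = 74.7 − 54.43 = 20.3 °C

T_out = 20.3 °C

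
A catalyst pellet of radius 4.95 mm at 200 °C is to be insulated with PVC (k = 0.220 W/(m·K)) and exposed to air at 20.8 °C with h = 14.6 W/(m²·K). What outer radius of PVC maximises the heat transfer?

For a sphere, r_cr = 2k_ins/h = 2·0.220/14.6 = 0.0301 m = 3.01 cm

r_cr = 3.01 cm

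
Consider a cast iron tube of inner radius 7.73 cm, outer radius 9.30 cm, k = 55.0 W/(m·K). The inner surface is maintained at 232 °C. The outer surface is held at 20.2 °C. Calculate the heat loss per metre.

Q' = 2πk·ΔT/ln(r₂/r₁) = 2π × 55.0 × 211.8 / ln(0.0930/0.0773) = 3.96×10^5 W/m

Q' = 396 kW/m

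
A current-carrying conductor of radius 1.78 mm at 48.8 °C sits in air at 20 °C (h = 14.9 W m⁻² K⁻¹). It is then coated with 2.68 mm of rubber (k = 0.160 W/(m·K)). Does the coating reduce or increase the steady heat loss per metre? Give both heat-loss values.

Critical radius for a cylinder: r_cr = k/h = 0.0107 m = 1.07 cm.
Outer radius after coating: r₂ = 0.00178 + 0.00268 = 0.00446 m.
Since r₁ < r_cr and r₂ ≤ r_cr, the coating moves toward the maximum at r_cr — heat loss rises.
Bare: R = 1/(2πr₁h) = 6.001 m·K/W; Q = 28.8/6.001 = 4.80 W/m.
Coated: R = R_cond + R_conv = 3.309 m·K/W; Q = 28.8/3.309 = 8.70 W/m.

increases: 4.80 → 8.70 W/m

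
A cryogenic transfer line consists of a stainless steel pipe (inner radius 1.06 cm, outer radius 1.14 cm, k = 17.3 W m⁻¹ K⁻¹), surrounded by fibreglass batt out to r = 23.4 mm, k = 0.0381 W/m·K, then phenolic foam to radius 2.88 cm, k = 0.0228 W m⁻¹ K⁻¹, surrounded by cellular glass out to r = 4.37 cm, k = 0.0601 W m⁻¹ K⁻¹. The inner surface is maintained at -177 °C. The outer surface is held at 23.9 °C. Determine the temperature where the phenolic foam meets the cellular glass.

Series thermal resistances, inner to outer:
  R'_stainless steel = ln(0.0114/0.0106)/(2πk) = 0.07276/(2π·17.3) = 6.694×10^-4 m·K/W
  R'_fibreglass batt = ln(0.0234/0.0114)/(2πk) = 0.7191/(2π·0.0381) = 3.004 m·K/W
  R'_phenolic foam = ln(0.0288/0.0234)/(2πk) = 0.2076/(2π·0.0228) = 1.449 m·K/W
  R'_cellular glass = ln(0.0437/0.0288)/(2πk) = 0.4170/(2π·0.0601) = 1.104 m·K/W
ΣR = 6.694×10^-4 + 3.004 + 1.449 + 1.104 = 5.558 m·K/W
Q' = ΔT/ΣR = (-177 °C − 23.9 °C)/5.558 = -36.15 W/m
From the inner boundary to the phenolic foam/cellular glass interface, ΣR_partial = 4.454 m·K/W.
T_interface = T_in − Q'·ΣR_partial = -177 °C − (-36.15)(4.454) = -16.0 °C

T = -16.0 °C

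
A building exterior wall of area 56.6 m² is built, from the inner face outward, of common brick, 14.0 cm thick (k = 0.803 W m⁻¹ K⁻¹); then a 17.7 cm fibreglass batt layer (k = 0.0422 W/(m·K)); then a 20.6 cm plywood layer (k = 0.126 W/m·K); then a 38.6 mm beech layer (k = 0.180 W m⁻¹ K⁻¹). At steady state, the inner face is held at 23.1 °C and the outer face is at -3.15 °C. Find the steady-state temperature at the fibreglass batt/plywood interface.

T = 4.66 °C

Treat each layer as a resistance in series:
  R_common brick = L/(kA) = 0.140/(0.803·56.6) = 0.003080 K/W
  R_fibreglass batt = L/(kA) = 0.177/(0.0422·56.6) = 0.07410 K/W
  R_plywood = L/(kA) = 0.206/(0.126·56.6) = 0.02889 K/W
  R_beech = L/(kA) = 0.0386/(0.180·56.6) = 0.003789 K/W
ΣR = 0.003080 + 0.07410 + 0.02889 + 0.003789 = 0.1099 K/W
Q = ΔT/ΣR = (23.1 °C − -3.15 °C)/0.1099 = 238.9 W
From the inner boundary to the fibreglass batt/plywood interface, ΣR_partial = 0.07718 K/W.
T_interface = T_in − Q·ΣR_partial = 23.1 °C − (238.9)(0.07718) = 4.66 °C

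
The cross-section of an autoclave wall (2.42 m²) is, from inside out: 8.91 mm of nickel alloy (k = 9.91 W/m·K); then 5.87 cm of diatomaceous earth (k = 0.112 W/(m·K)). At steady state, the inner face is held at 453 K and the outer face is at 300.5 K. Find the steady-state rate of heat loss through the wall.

Treat each layer as a resistance in series:
  R_nickel alloy = L/(kA) = 0.00891/(9.91·2.42) = 3.715×10^-4 K/W
  R_diatomaceous earth = L/(kA) = 0.0587/(0.112·2.42) = 0.2166 K/W
ΣR = 3.715×10^-4 + 0.2166 = 0.2170 K/W
Q = ΔT/ΣR = (453 K − 300.5 K)/0.2170 = 703 W

Q = 703 W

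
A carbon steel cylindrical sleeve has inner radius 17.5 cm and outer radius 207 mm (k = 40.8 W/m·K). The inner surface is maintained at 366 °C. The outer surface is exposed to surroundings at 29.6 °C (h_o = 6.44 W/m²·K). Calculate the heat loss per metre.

Series thermal resistances, inner to outer:
  R'_carbon steel = ln(0.207/0.175)/(2πk) = 0.1679/(2π·40.8) = 6.551×10^-4 m·K/W
  R'_conv,out = 1/(2πr h) = 1/(2π·0.207·6.44) = 0.1194 m·K/W
ΣR = 6.551×10^-4 + 0.1194 = 0.1201 m·K/W
Q' = ΔT/ΣR = (366 °C − 29.6 °C)/0.1201 = 2800 W/m

Q' = 2.80 kW/m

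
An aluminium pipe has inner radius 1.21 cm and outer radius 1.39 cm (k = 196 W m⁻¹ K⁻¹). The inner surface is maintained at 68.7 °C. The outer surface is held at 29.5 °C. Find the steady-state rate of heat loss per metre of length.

Q' = 2πk·ΔT/ln(r₂/r₁) = 2π × 196 × 39.2 / ln(0.0139/0.0121) = 3.48×10^5 W/m

Q' = 348 kW/m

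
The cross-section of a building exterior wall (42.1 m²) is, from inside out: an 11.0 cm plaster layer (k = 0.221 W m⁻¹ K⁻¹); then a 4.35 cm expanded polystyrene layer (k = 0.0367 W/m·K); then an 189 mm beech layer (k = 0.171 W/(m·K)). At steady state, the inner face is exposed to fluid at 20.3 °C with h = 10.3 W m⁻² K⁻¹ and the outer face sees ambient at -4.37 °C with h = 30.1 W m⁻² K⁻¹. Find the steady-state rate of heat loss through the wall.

Q = 356 W

Treat each layer as a resistance in series:
  R_conv,in = 1/(hA) = 1/(10.3·42.1) = 0.002306 K/W
  R_plaster = L/(kA) = 0.110/(0.221·42.1) = 0.01182 K/W
  R_expanded polystyrene = L/(kA) = 0.0435/(0.0367·42.1) = 0.02815 K/W
  R_beech = L/(kA) = 0.189/(0.171·42.1) = 0.02625 K/W
  R_conv,out = 1/(hA) = 1/(30.1·42.1) = 7.891×10^-4 K/W
ΣR = 0.002306 + 0.01182 + 0.02815 + 0.02625 + 7.891×10^-4 = 0.06932 K/W
Q = ΔT/ΣR = (20.3 °C − -4.37 °C)/0.06932 = 356 W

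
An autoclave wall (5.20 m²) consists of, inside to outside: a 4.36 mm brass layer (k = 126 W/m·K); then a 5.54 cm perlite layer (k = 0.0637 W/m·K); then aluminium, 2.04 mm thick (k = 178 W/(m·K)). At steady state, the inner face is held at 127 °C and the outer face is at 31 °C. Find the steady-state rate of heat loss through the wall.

Treat each layer as a resistance in series:
  R_brass = L/(kA) = 0.00436/(126·5.20) = 6.654×10^-6 K/W
  R_perlite = L/(kA) = 0.0554/(0.0637·5.20) = 0.1673 K/W
  R_aluminium = L/(kA) = 0.00204/(178·5.20) = 2.204×10^-6 K/W
ΣR = 6.654×10^-6 + 0.1673 + 2.204×10^-6 = 0.1673 K/W
Q = ΔT/ΣR = (127 °C − 31 °C)/0.1673 = 574 W

Q = 574 W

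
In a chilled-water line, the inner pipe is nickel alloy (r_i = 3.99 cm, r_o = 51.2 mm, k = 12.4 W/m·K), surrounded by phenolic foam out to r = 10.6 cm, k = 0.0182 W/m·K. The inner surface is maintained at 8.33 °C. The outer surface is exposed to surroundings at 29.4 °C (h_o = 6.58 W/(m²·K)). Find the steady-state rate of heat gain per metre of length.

Series thermal resistances, inner to outer:
  R'_nickel alloy = ln(0.0512/0.0399)/(2πk) = 0.2494/(2π·12.4) = 0.003201 m·K/W
  R'_phenolic foam = ln(0.106/0.0512)/(2πk) = 0.7277/(2π·0.0182) = 6.364 m·K/W
  R'_conv,out = 1/(2πr h) = 1/(2π·0.106·6.58) = 0.2282 m·K/W
ΣR = 0.003201 + 6.364 + 0.2282 = 6.595 m·K/W
Q' = ΔT/ΣR = (8.33 °C − 29.4 °C)/6.595 = -3.19 W/m
(Negative Q' ⇒ heat flows inward; heat gain = 3.19 W/m.)

Q' = 3.19 W/m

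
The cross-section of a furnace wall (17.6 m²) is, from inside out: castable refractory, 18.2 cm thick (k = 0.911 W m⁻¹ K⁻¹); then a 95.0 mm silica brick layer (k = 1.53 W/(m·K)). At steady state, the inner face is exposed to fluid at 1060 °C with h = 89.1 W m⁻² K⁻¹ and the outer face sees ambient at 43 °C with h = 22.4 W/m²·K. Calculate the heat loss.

Treat each layer as a resistance in series:
  R_conv,in = 1/(hA) = 1/(89.1·17.6) = 6.377×10^-4 K/W
  R_castable refractory = L/(kA) = 0.182/(0.911·17.6) = 0.01135 K/W
  R_silica brick = L/(kA) = 0.0950/(1.53·17.6) = 0.003528 K/W
  R_conv,out = 1/(hA) = 1/(22.4·17.6) = 0.002537 K/W
ΣR = 6.377×10^-4 + 0.01135 + 0.003528 + 0.002537 = 0.01805 K/W
Q = ΔT/ΣR = (1060 °C − 43 °C)/0.01805 = 56300 W

Q = 56300 W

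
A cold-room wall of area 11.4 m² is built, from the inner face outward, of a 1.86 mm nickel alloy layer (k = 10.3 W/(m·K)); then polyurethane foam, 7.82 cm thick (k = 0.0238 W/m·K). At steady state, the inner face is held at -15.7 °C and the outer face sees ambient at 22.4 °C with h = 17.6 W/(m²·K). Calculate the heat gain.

Series thermal resistances, inner to outer:
  R_nickel alloy = L/(kA) = 0.00186/(10.3·11.4) = 1.584×10^-5 K/W
  R_polyurethane foam = L/(kA) = 0.0782/(0.0238·11.4) = 0.2882 K/W
  R_conv,out = 1/(hA) = 1/(17.6·11.4) = 0.004984 K/W
ΣR = 1.584×10^-5 + 0.2882 + 0.004984 = 0.2932 K/W
Q = ΔT/ΣR = (-15.7 °C − 22.4 °C)/0.2932 = -130 W
(Negative Q ⇒ heat flows inward; heat gain = 130 W.)

Q = 130 W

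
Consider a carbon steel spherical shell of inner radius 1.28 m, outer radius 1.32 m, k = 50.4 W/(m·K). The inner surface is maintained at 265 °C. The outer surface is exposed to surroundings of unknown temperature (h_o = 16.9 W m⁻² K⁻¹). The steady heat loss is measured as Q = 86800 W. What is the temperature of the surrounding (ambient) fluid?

T_out = 27.2 °C

Series resistances:
  R_carbon steel = (1/1.28 − 1/1.32)/(4πk) = 0.02367/(4π·50.4) = 3.738×10^-5 K/W
  R_conv,out = 1/(4πr²h) = 1/(4π·1.32²·16.9) = 0.002702 K/W
ΣR = 0.002740 K/W
ΔT = Q·ΣR = 86800 × 0.002740 = 237.8 K
Heat flows outward, so T_out = T_in − ΔT = 265 − 237.8 = 27.2 °C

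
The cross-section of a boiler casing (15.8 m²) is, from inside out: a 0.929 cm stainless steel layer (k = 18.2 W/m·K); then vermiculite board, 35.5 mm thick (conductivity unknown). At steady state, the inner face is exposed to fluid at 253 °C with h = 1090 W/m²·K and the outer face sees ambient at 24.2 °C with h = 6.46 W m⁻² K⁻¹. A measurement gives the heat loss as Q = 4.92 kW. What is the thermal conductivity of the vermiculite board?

ΣR = ΔT/Q = |253 − 24.2|/4920 = 0.04650 K/W
Known resistances:
  R_conv,in = 1/(hA) = 1/(1090·15.8) = 5.807×10^-5 K/W
  R_stainless steel = L/(kA) = 0.00929/(18.2·15.8) = 3.231×10^-5 K/W
  R_conv,out = 1/(hA) = 1/(6.46·15.8) = 0.009797 K/W
R_vermiculite board = ΣR − ΣR_known = 0.04650 − 0.009887 = 0.03661 K/W
L/(kA) = 0.03661 ⇒ k = 0.0355/(0.03661·15.8) = 0.0614 W/m·K

k = 0.0614 W/m·K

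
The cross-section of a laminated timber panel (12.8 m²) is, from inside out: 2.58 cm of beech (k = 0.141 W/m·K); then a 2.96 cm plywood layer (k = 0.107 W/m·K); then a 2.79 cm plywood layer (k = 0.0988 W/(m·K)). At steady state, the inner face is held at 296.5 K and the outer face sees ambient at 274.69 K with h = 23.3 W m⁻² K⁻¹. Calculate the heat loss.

Treat each layer as a resistance in series:
  R_beech = L/(kA) = 0.0258/(0.141·12.8) = 0.01430 K/W
  R_plywood = L/(kA) = 0.0296/(0.107·12.8) = 0.02161 K/W
  R_plywood = L/(kA) = 0.0279/(0.0988·12.8) = 0.02206 K/W
  R_conv,out = 1/(hA) = 1/(23.3·12.8) = 0.003353 K/W
ΣR = 0.01430 + 0.02161 + 0.02206 + 0.003353 = 0.06132 K/W
Q = ΔT/ΣR = (296.5 K − 274.69 K)/0.06132 = 356 W

Q = 356 W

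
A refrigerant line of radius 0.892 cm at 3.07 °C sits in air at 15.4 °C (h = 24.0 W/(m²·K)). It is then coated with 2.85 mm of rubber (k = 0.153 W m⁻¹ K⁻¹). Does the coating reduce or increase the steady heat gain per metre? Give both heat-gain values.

reduces: 16.6 → 14.5 W/m

Critical radius for a cylinder: r_cr = k/h = 0.00637 m = 0.637 cm.
Outer radius after coating: r₂ = 0.00892 + 0.00285 = 0.01177 m.
Since r₁ ≥ r_cr, any added insulation reduces the heat gain.
Bare: R = 1/(2πr₁h) = 0.7434 m·K/W; Q = 12.33/0.7434 = 16.6 W/m.
Coated: R = R_cond + R_conv = 0.8518 m·K/W; Q = 12.33/0.8518 = 14.5 W/m.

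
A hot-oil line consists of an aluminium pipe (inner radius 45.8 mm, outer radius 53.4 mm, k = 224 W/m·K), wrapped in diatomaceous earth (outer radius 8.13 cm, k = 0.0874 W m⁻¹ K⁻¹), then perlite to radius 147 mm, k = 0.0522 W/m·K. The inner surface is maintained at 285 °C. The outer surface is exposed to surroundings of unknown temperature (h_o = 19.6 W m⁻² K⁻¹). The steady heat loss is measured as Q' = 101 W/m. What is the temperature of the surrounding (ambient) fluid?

Series resistances:
  R'_aluminium = ln(0.0534/0.0458)/(2πk) = 0.1535/(2π·224) = 1.091×10^-4 m·K/W
  R'_diatomaceous earth = ln(0.0813/0.0534)/(2πk) = 0.4203/(2π·0.0874) = 0.7654 m·K/W
  R'_perlite = ln(0.147/0.0813)/(2πk) = 0.5923/(2π·0.0522) = 1.806 m·K/W
  R'_conv,out = 1/(2πr h) = 1/(2π·0.147·19.6) = 0.05524 m·K/W
ΣR = 2.627 m·K/W
ΔT = Q'·ΣR = 101 × 2.627 = 265.3 K
Heat flows outward, so T_out = T_in − ΔT = 285 − 265.3 = 19.7 °C

T_out = 19.7 °C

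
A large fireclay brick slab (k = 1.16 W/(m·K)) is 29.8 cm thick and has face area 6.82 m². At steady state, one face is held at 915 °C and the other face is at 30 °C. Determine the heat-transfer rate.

Q = kA·ΔT/L = 1.16 × 6.82 × |915 °C − 30 °C| / 0.298 = 23500 W

Q = 23500 W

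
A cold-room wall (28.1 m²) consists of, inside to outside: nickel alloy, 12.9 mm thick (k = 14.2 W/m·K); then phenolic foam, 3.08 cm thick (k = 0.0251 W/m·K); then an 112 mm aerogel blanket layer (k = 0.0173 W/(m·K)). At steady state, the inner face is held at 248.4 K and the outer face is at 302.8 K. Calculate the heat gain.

Q = 198 W

Resistance network (inner→outer):
  R_nickel alloy = L/(kA) = 0.0129/(14.2·28.1) = 3.233×10^-5 K/W
  R_phenolic foam = L/(kA) = 0.0308/(0.0251·28.1) = 0.04367 K/W
  R_aerogel blanket = L/(kA) = 0.112/(0.0173·28.1) = 0.2304 K/W
ΣR = 3.233×10^-5 + 0.04367 + 0.2304 = 0.2741 K/W
Q = ΔT/ΣR = (248.4 K − 302.8 K)/0.2741 = -198 W
(Negative Q ⇒ heat flows inward; heat gain = 198 W.)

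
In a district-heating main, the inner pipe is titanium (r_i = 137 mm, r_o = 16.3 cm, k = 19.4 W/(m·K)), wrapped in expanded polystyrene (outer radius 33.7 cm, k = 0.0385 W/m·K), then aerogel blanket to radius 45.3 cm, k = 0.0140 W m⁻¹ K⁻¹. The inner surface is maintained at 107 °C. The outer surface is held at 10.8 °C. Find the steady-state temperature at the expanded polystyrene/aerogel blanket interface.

Treat each layer as a resistance in series:
  R'_titanium = ln(0.163/0.137)/(2πk) = 0.1738/(2π·19.4) = 0.001426 m·K/W
  R'_expanded polystyrene = ln(0.337/0.163)/(2πk) = 0.7263/(2π·0.0385) = 3.003 m·K/W
  R'_aerogel blanket = ln(0.453/0.337)/(2πk) = 0.2958/(2π·0.0140) = 3.363 m·K/W
ΣR = 0.001426 + 3.003 + 3.363 = 6.367 m·K/W
Q' = ΔT/ΣR = (107 °C − 10.8 °C)/6.367 = 15.11 W/m
From the inner boundary to the expanded polystyrene/aerogel blanket interface, ΣR_partial = 3.004 m·K/W.
T_interface = T_in − Q'·ΣR_partial = 107 °C − (15.11)(3.004) = 61.6 °C

T = 61.6 °C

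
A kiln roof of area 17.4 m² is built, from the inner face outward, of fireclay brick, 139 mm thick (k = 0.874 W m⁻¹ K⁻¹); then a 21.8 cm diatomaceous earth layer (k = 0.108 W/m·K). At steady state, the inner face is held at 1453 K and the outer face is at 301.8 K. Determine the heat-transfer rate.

Treat each layer as a resistance in series:
  R_fireclay brick = L/(kA) = 0.139/(0.874·17.4) = 0.009140 K/W
  R_diatomaceous earth = L/(kA) = 0.218/(0.108·17.4) = 0.1160 K/W
ΣR = 0.009140 + 0.1160 = 0.1251 K/W
Q = ΔT/ΣR = (1453 K − 301.8 K)/0.1251 = 9200 W

Q = 9.20 kW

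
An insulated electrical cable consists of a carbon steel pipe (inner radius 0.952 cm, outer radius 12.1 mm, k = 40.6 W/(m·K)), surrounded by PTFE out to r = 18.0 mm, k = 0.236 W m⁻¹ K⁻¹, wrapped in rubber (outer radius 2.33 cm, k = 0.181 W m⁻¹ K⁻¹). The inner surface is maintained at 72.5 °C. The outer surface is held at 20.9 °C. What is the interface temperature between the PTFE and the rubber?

Resistance network (inner→outer):
  R'_carbon steel = ln(0.0121/0.00952)/(2πk) = 0.2398/(2π·40.6) = 9.401×10^-4 m·K/W
  R'_PTFE = ln(0.0180/0.0121)/(2πk) = 0.3972/(2π·0.236) = 0.2678 m·K/W
  R'_rubber = ln(0.0233/0.0180)/(2πk) = 0.2581/(2π·0.181) = 0.2269 m·K/W
ΣR = 9.401×10^-4 + 0.2678 + 0.2269 = 0.4956 m·K/W
Q' = ΔT/ΣR = (72.5 °C − 20.9 °C)/0.4956 = 104.1 W/m
From the inner boundary to the PTFE/rubber interface, ΣR_partial = 0.2687 m·K/W.
T_interface = T_in − Q'·ΣR_partial = 72.5 °C − (104.1)(0.2687) = 44.5 °C

T = 44.5 °C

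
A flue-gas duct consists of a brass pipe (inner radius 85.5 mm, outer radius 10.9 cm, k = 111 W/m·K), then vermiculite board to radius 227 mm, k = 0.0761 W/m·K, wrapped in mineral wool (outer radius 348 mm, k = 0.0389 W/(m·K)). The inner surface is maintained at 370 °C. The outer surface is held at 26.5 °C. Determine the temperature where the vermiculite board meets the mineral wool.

Series thermal resistances, inner to outer:
  R'_brass = ln(0.109/0.0855)/(2πk) = 0.2428/(2π·111) = 3.482×10^-4 m·K/W
  R'_vermiculite board = ln(0.227/0.109)/(2πk) = 0.7336/(2π·0.0761) = 1.534 m·K/W
  R'_mineral wool = ln(0.348/0.227)/(2πk) = 0.4273/(2π·0.0389) = 1.748 m·K/W
ΣR = 3.482×10^-4 + 1.534 + 1.748 = 3.282 m·K/W
Q' = ΔT/ΣR = (370 °C − 26.5 °C)/3.282 = 104.7 W/m
From the inner boundary to the vermiculite board/mineral wool interface, ΣR_partial = 1.534 m·K/W.
T_interface = T_in − Q'·ΣR_partial = 370 °C − (104.7)(1.534) = 209 °C

T = 209 °C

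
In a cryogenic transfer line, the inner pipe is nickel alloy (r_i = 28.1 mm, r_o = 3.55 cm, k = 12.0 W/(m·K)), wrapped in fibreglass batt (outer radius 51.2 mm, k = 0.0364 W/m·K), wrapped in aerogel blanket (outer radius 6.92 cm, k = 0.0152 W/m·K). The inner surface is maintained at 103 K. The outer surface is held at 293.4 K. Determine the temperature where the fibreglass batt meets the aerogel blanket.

T = 167 K

Series thermal resistances, inner to outer:
  R'_nickel alloy = ln(0.0355/0.0281)/(2πk) = 0.2338/(2π·12.0) = 0.003100 m·K/W
  R'_fibreglass batt = ln(0.0512/0.0355)/(2πk) = 0.3662/(2π·0.0364) = 1.601 m·K/W
  R'_aerogel blanket = ln(0.0692/0.0512)/(2πk) = 0.3013/(2π·0.0152) = 3.154 m·K/W
ΣR = 0.003100 + 1.601 + 3.154 = 4.758 m·K/W
Q' = ΔT/ΣR = (103 K − 293.4 K)/4.758 = -40.02 W/m
From the inner boundary to the fibreglass batt/aerogel blanket interface, ΣR_partial = 1.604 m·K/W.
T_interface = T_in − Q'·ΣR_partial = 103 K − (-40.02)(1.604) = 167 K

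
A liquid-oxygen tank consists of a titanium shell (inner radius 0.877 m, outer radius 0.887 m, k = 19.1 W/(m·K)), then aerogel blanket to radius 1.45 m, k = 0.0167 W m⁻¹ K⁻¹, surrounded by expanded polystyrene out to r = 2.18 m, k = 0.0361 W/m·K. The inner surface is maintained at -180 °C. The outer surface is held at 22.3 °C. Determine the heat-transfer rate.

Q = 78.0 W

Series thermal resistances, inner to outer:
  R_titanium = (1/0.877 − 1/0.887)/(4πk) = 0.01286/(4π·19.1) = 5.356×10^-5 K/W
  R_aerogel blanket = (1/0.887 − 1/1.45)/(4πk) = 0.4377/(4π·0.0167) = 2.086 K/W
  R_expanded polystyrene = (1/1.45 − 1/2.18)/(4πk) = 0.2309/(4π·0.0361) = 0.5091 K/W
ΣR = 5.356×10^-5 + 2.086 + 0.5091 = 2.595 K/W
Q = ΔT/ΣR = (-180 °C − 22.3 °C)/2.595 = -78.0 W
(Negative Q ⇒ heat flows inward; heat gain = 78.0 W.)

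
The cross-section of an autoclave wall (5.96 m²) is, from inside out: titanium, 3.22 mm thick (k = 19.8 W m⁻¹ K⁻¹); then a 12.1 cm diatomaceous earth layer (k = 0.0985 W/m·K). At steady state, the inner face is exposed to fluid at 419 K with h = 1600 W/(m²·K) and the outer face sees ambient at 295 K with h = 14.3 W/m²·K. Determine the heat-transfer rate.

Series thermal resistances, inner to outer:
  R_conv,in = 1/(hA) = 1/(1600·5.96) = 1.049×10^-4 K/W
  R_titanium = L/(kA) = 0.00322/(19.8·5.96) = 2.729×10^-5 K/W
  R_diatomaceous earth = L/(kA) = 0.121/(0.0985·5.96) = 0.2061 K/W
  R_conv,out = 1/(hA) = 1/(14.3·5.96) = 0.01173 K/W
ΣR = 1.049×10^-4 + 2.729×10^-5 + 0.2061 + 0.01173 = 0.2180 K/W
Q = ΔT/ΣR = (419 K − 295 K)/0.2180 = 569 W

Q = 569 W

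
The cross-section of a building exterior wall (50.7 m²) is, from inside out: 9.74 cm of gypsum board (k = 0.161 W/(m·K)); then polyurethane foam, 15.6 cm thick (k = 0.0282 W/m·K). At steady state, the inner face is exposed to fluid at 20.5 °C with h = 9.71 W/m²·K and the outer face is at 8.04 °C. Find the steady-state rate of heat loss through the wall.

Series thermal resistances, inner to outer:
  R_conv,in = 1/(hA) = 1/(9.71·50.7) = 0.002031 K/W
  R_gypsum board = L/(kA) = 0.0974/(0.161·50.7) = 0.01193 K/W
  R_polyurethane foam = L/(kA) = 0.156/(0.0282·50.7) = 0.1091 K/W
ΣR = 0.002031 + 0.01193 + 0.1091 = 0.1231 K/W
Q = ΔT/ΣR = (20.5 °C − 8.04 °C)/0.1231 = 101 W

Q = 101 W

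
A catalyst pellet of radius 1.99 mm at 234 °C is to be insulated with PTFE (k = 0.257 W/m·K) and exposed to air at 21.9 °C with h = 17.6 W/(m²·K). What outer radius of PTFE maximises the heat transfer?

For a sphere, r_cr = 2k_ins/h = 2·0.257/17.6 = 0.0292 m = 2.92 cm

r_cr = 2.92 cm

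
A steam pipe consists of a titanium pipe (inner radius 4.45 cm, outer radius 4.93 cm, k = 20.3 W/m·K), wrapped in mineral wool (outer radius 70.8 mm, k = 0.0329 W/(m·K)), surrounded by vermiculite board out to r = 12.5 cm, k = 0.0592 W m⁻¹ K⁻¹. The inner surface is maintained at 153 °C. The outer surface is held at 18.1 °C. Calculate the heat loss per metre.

Resistance network (inner→outer):
  R'_titanium = ln(0.0493/0.0445)/(2πk) = 0.1024/(2π·20.3) = 8.031×10^-4 m·K/W
  R'_mineral wool = ln(0.0708/0.0493)/(2πk) = 0.3619/(2π·0.0329) = 1.751 m·K/W
  R'_vermiculite board = ln(0.125/0.0708)/(2πk) = 0.5685/(2π·0.0592) = 1.528 m·K/W
ΣR = 8.031×10^-4 + 1.751 + 1.528 = 3.280 m·K/W
Q' = ΔT/ΣR = (153 °C − 18.1 °C)/3.280 = 41.1 W/m

Q' = 41.1 W/m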